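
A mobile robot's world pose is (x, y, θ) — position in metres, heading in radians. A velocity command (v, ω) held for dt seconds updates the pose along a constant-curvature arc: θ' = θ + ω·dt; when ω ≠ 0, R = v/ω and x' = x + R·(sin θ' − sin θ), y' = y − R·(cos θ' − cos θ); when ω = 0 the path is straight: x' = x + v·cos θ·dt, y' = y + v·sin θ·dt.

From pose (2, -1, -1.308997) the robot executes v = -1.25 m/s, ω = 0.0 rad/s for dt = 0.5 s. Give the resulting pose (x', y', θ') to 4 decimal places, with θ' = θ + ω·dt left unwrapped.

θ' = -1.3090 + 0.0·0.5 = -1.3090
ω = 0 → straight: x' = 2 + -1.25·cos(-1.3090)·0.5 = 1.8382
y' = -1 + -1.25·sin(-1.3090)·0.5 = -0.3963

(1.8382, -0.3963, -1.3090)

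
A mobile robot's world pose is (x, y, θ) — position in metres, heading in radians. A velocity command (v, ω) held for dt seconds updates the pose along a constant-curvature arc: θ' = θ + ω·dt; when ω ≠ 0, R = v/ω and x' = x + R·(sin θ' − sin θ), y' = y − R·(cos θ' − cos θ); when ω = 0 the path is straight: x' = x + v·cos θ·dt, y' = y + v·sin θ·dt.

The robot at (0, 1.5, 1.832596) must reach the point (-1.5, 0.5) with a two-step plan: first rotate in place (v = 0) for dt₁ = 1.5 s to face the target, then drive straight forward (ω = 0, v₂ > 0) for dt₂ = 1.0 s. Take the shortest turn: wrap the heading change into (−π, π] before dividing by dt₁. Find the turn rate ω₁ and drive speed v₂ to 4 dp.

ω₁ = 1.2647, v₂ = 1.8028

heading to target = atan2(0.5−1.5, -1.5−0) = -2.5536
Δθ = wrap(-2.5536 − 1.8326) = 1.8970; ω₁ = Δθ/dt₁ = 1.2647
distance = √((-1.5−0)² + (0.5−1.5)²) = 1.8028; v₂ = distance/dt₂ = 1.8028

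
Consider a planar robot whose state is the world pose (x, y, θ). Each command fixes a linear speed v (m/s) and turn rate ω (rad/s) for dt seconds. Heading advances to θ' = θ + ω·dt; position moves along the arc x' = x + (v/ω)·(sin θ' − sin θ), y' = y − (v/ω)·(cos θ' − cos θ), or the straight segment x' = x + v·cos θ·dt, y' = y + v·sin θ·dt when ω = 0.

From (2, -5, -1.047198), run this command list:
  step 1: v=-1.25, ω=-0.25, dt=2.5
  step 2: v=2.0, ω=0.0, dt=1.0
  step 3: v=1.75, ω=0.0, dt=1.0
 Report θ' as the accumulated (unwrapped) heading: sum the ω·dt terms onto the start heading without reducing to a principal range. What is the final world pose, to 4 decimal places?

step 1: θ'=-1.6722 (R=5.0000) → pose (1.3558, -1.9939, -1.6722)
step 2: θ'=-1.6722 (straight) → pose (1.1534, -3.9836, -1.6722)
step 3: θ'=-1.6722 (straight) → pose (0.9762, -5.7246, -1.6722)

(0.9762, -5.7246, -1.6722)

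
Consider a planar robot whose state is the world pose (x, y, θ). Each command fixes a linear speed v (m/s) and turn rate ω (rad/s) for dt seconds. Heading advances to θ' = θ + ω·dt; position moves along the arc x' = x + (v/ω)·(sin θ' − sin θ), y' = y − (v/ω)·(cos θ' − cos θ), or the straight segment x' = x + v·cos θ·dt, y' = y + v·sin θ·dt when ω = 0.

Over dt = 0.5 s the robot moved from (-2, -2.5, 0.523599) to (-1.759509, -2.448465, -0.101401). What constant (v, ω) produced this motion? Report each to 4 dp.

Δθ = -0.101401 − 0.523599 = -0.625000
ω = Δθ/dt = -0.625000/0.5 = -1.2500
R = Δx/(sin θ' − sin θ) = -0.4000
v = R·ω = -0.4000·-1.2500 = 0.5000

v = 0.5000, ω = -1.2500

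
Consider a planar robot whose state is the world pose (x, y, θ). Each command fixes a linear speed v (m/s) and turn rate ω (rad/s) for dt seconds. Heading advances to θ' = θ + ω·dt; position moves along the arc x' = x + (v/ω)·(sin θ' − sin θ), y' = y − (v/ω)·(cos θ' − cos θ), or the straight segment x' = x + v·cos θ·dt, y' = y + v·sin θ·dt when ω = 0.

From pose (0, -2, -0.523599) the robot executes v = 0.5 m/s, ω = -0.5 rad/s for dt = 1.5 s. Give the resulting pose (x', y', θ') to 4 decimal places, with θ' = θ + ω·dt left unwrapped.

θ' = -0.5236 + -0.5·1.5 = -1.2736
R = v/ω = 0.5/-0.5 = -1.0000
x' = 0 + -1.0000·(sin -1.2736 − sin -0.5236) = 0.4562
y' = -2 − -1.0000·(cos -1.2736 − cos -0.5236) = -2.5732

(0.4562, -2.5732, -1.2736)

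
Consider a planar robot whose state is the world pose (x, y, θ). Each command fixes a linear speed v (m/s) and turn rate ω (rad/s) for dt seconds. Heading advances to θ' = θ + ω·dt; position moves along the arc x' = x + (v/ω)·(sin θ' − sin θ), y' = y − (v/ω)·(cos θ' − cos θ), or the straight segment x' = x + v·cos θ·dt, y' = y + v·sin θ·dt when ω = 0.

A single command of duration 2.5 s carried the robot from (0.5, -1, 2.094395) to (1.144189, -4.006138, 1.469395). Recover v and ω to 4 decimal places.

Δθ = 1.469395 − 2.094395 = -0.625000
ω = Δθ/dt = -0.625000/2.5 = -0.2500
R = −Δy/(cos θ' − cos θ) = 5.0000
v = R·ω = 5.0000·-0.2500 = -1.2500

v = -1.2500, ω = -0.2500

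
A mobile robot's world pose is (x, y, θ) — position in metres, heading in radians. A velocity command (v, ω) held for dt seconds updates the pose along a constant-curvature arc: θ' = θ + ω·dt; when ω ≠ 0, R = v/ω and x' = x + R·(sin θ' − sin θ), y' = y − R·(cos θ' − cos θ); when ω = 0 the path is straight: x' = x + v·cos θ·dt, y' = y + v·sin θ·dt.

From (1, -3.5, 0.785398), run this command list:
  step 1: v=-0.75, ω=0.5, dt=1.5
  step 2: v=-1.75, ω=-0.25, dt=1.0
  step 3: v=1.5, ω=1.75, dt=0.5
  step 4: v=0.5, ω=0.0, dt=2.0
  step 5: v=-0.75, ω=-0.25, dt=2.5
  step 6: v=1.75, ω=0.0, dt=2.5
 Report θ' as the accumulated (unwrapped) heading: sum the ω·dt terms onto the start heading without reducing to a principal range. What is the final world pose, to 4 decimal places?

step 1: θ'=1.5354 (R=-1.5000) → pose (0.5616, -4.5076, 1.5354)
step 2: θ'=1.2854 (R=7.0000) → pose (0.2828, -6.2306, 1.2854)
step 3: θ'=2.1604 (R=0.8571) → pose (0.1728, -5.5127, 2.1604)
step 4: θ'=2.1604 (straight) → pose (-0.3832, -4.6815, 2.1604)
step 5: θ'=1.5354 (R=3.0000) → pose (0.1214, -6.4558, 1.5354)
step 6: θ'=1.5354 (straight) → pose (0.2762, -2.0835, 1.5354)

(0.2762, -2.0835, 1.5354)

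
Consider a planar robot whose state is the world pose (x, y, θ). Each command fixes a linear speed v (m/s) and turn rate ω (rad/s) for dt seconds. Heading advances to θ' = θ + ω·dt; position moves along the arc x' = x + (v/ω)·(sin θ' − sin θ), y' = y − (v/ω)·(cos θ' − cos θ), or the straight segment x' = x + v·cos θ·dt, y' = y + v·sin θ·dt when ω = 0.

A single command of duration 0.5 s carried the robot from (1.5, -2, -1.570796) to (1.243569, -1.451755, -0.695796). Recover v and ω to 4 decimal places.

v = -1.2500, ω = 1.7500

Δθ = -0.695796 − -1.570796 = 0.875000
ω = Δθ/dt = 0.875000/0.5 = 1.7500
R = −Δy/(cos θ' − cos θ) = -0.7143
v = R·ω = -0.7143·1.7500 = -1.2500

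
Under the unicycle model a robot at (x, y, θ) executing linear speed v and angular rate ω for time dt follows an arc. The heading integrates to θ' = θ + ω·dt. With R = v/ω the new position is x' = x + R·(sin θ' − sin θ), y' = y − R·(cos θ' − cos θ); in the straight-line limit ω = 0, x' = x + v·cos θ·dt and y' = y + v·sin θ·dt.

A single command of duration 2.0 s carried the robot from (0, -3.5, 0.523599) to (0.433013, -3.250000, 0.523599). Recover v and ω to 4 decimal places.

v = 0.2500, ω = 0.0000

Δθ = 0.523599 − 0.523599 = 0.000000
ω = Δθ/dt = 0.000000/2.0 = 0.0000
ω = 0 → v = (Δx·cos θ + Δy·sin θ)/dt = 0.2500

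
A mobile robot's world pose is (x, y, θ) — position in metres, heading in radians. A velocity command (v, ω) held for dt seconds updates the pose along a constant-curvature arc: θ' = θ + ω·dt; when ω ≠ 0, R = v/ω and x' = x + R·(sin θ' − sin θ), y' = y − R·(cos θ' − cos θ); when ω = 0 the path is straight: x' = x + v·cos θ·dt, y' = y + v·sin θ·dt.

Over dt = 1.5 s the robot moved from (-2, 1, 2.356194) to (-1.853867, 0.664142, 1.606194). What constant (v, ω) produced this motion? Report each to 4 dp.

v = -0.2500, ω = -0.5000

Δθ = 1.606194 − 2.356194 = -0.750000
ω = Δθ/dt = -0.750000/1.5 = -0.5000
R = −Δy/(cos θ' − cos θ) = 0.5000
v = R·ω = 0.5000·-0.5000 = -0.2500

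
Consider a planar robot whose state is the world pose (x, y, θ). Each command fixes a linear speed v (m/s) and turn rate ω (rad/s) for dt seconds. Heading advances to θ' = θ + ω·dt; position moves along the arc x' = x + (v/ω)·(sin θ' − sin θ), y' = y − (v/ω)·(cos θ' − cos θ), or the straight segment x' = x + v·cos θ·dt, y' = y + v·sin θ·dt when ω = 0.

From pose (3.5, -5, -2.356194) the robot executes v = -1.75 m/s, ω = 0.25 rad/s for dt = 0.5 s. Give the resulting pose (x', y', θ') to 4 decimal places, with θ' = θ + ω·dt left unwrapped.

θ' = -2.3562 + 0.25·0.5 = -2.2312
R = v/ω = -1.75/0.25 = -7.0000
x' = 3.5 + -7.0000·(sin -2.2312 − sin -2.3562) = 4.0785
y' = -5 − -7.0000·(cos -2.2312 − cos -2.3562) = -4.3443

(4.0785, -4.3443, -2.2312)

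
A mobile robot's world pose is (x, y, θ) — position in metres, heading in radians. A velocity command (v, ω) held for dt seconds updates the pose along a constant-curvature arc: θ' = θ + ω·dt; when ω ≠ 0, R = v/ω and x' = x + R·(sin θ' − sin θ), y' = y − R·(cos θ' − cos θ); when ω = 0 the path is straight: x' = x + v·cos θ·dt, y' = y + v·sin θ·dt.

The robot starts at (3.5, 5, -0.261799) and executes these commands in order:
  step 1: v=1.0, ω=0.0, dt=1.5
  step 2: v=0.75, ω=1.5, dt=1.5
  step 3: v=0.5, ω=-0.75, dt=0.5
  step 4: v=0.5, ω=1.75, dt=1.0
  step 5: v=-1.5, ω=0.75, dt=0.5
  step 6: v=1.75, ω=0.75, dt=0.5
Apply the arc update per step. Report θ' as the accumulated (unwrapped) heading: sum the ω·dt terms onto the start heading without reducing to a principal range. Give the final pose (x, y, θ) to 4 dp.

(5.1987, 5.4883, 4.1132)

step 1: θ'=-0.2618 (straight) → pose (4.9489, 4.6118, -0.2618)
step 2: θ'=1.9882 (R=0.5000) → pose (5.5354, 5.2974, 1.9882)
step 3: θ'=1.6132 (R=-0.6667) → pose (5.4787, 5.5394, 1.6132)
step 4: θ'=3.3632 (R=0.2857) → pose (5.1305, 5.8060, 3.3632)
step 5: θ'=3.7382 (R=-2.0000) → pose (5.8146, 6.1026, 3.7382)
step 6: θ'=4.1132 (R=2.3333) → pose (5.1987, 5.4883, 4.1132)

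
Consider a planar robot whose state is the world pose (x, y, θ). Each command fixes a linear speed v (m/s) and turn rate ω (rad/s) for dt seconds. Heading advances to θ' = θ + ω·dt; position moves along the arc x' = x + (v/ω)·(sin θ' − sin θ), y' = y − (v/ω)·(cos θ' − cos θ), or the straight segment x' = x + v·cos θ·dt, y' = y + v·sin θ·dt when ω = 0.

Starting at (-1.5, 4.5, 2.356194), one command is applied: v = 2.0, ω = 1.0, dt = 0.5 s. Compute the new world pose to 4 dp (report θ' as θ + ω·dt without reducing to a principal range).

(-2.3511, 5.0049, 2.8562)

θ' = 2.3562 + 1.0·0.5 = 2.8562
R = v/ω = 2.0/1.0 = 2.0000
x' = -1.5 + 2.0000·(sin 2.8562 − sin 2.3562) = -2.3511
y' = 4.5 − 2.0000·(cos 2.8562 − cos 2.3562) = 5.0049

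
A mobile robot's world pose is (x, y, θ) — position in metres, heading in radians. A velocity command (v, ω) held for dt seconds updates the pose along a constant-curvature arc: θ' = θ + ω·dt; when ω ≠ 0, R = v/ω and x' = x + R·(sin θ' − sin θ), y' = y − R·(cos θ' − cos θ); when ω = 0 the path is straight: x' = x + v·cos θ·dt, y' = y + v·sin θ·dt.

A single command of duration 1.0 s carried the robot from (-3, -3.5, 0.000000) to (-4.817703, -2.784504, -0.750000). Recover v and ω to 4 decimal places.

v = -2.0000, ω = -0.7500

Δθ = -0.750000 − 0.000000 = -0.750000
ω = Δθ/dt = -0.750000/1.0 = -0.7500
R = Δx/(sin θ' − sin θ) = 2.6667
v = R·ω = 2.6667·-0.7500 = -2.0000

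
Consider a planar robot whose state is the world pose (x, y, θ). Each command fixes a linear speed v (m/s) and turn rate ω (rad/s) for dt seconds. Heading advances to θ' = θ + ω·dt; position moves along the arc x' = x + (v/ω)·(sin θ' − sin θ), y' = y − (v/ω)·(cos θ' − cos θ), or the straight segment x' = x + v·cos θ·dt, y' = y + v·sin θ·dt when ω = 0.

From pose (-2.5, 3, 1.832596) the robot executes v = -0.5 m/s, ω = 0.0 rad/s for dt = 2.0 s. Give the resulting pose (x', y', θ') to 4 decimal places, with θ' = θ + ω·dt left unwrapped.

(-2.2412, 2.0341, 1.8326)

θ' = 1.8326 + 0.0·2.0 = 1.8326
ω = 0 → straight: x' = -2.5 + -0.5·cos(1.8326)·2.0 = -2.2412
y' = 3 + -0.5·sin(1.8326)·2.0 = 2.0341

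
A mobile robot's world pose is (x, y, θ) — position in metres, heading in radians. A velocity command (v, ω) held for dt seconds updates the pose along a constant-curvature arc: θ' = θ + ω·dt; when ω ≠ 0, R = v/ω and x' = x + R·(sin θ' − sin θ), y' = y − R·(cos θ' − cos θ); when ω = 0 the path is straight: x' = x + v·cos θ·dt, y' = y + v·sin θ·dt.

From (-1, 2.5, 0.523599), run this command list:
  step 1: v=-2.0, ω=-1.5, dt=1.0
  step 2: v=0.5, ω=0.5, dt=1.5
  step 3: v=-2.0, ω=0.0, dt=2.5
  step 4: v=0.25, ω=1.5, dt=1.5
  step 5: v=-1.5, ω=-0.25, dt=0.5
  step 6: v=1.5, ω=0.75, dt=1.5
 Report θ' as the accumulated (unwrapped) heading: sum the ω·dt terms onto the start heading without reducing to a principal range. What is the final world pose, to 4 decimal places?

(-8.2253, 4.5003, 3.0236)

step 1: θ'=-0.9764 (R=1.3333) → pose (-2.7713, 2.9080, -0.9764)
step 2: θ'=-0.2264 (R=1.0000) → pose (-2.1673, 2.4936, -0.2264)
step 3: θ'=-0.2264 (straight) → pose (-7.0397, 3.6159, -0.2264)
step 4: θ'=2.0236 (R=0.1667) → pose (-6.8524, 3.8512, 2.0236)
step 5: θ'=1.8986 (R=6.0000) → pose (-6.5673, 3.1581, 1.8986)
step 6: θ'=3.0236 (R=2.0000) → pose (-8.2253, 4.5003, 3.0236)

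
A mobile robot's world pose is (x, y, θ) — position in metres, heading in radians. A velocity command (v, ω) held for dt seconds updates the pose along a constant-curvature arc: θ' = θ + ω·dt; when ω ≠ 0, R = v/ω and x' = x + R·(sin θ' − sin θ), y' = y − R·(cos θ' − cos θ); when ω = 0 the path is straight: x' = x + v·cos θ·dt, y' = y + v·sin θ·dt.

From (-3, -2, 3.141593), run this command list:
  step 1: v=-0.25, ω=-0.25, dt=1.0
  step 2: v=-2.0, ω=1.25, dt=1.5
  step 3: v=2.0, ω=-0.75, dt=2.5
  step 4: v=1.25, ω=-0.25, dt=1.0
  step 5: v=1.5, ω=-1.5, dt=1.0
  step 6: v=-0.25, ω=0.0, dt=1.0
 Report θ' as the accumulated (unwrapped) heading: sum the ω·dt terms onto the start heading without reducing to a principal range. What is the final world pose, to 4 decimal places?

(-5.7756, -1.5993, 1.1416)

step 1: θ'=2.8916 (R=1.0000) → pose (-2.7526, -2.0311, 2.8916)
step 2: θ'=4.7666 (R=-1.6000) → pose (-0.7591, -0.3941, 4.7666)
step 3: θ'=2.8916 (R=-2.6667) → pose (-4.0816, -3.1224, 2.8916)
step 4: θ'=2.6416 (R=-5.0000) → pose (-5.2417, -2.6657, 2.6416)
step 5: θ'=1.1416 (R=-1.0000) → pose (-5.6716, -1.3720, 1.1416)
step 6: θ'=1.1416 (straight) → pose (-5.7756, -1.5993, 1.1416)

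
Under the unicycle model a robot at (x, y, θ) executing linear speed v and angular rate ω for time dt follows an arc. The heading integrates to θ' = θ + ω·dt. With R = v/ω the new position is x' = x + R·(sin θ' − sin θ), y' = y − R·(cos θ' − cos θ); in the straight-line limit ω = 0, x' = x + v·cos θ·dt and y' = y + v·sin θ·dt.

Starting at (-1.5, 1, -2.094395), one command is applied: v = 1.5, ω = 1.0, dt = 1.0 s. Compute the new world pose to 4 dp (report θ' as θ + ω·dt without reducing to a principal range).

(-1.5339, -0.4379, -1.0944)

θ' = -2.0944 + 1.0·1.0 = -1.0944
R = v/ω = 1.5/1.0 = 1.5000
x' = -1.5 + 1.5000·(sin -1.0944 − sin -2.0944) = -1.5339
y' = 1 − 1.5000·(cos -1.0944 − cos -2.0944) = -0.4379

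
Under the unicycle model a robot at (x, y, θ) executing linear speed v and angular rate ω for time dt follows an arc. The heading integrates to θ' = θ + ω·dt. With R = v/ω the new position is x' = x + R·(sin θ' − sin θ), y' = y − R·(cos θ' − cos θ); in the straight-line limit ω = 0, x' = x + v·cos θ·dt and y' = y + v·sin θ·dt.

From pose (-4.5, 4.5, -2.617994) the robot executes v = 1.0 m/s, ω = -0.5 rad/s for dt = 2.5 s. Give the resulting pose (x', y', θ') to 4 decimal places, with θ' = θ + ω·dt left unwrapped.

(-6.8284, 4.7369, -3.8680)

θ' = -2.6180 + -0.5·2.5 = -3.8680
R = v/ω = 1.0/-0.5 = -2.0000
x' = -4.5 + -2.0000·(sin -3.8680 − sin -2.6180) = -6.8284
y' = 4.5 − -2.0000·(cos -3.8680 − cos -2.6180) = 4.7369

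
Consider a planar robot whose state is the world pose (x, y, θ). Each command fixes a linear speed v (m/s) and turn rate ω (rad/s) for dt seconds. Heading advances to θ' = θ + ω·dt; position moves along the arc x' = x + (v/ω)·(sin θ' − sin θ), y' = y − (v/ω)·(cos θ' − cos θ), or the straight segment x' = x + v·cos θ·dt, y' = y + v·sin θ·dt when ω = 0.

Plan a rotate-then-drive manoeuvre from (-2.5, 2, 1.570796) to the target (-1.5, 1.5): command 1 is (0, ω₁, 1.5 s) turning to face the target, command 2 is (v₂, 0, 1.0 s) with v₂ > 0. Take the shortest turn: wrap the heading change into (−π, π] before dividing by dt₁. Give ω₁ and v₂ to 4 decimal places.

heading to target = atan2(1.5−2, -1.5−-2.5) = -0.4636
Δθ = wrap(-0.4636 − 1.5708) = -2.0344; ω₁ = Δθ/dt₁ = -1.3563
distance = √((-1.5−-2.5)² + (1.5−2)²) = 1.1180; v₂ = distance/dt₂ = 1.1180

ω₁ = -1.3563, v₂ = 1.1180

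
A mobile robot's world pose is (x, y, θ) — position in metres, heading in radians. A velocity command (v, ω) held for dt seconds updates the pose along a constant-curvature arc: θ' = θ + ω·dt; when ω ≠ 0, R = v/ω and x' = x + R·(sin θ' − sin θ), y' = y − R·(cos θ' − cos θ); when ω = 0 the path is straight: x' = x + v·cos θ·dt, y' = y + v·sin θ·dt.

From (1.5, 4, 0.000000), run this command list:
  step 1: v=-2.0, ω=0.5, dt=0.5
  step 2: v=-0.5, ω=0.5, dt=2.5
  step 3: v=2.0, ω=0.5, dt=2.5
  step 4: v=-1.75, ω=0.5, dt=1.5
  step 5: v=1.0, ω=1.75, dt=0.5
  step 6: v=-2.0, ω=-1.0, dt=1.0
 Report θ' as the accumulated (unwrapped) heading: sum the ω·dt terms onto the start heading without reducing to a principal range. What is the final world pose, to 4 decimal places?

(0.9464, 7.8529, 3.3750)

step 1: θ'=0.2500 (R=-4.0000) → pose (0.5104, 3.8756, 0.2500)
step 2: θ'=1.5000 (R=-1.0000) → pose (-0.2397, 2.9775, 1.5000)
step 3: θ'=2.7500 (R=4.0000) → pose (-2.7030, 6.9576, 2.7500)
step 4: θ'=3.5000 (R=-3.5000) → pose (-0.1395, 6.9151, 3.5000)
step 5: θ'=4.3750 (R=0.5714) → pose (-0.4783, 6.5691, 4.3750)
step 6: θ'=3.3750 (R=2.0000) → pose (0.9464, 7.8529, 3.3750)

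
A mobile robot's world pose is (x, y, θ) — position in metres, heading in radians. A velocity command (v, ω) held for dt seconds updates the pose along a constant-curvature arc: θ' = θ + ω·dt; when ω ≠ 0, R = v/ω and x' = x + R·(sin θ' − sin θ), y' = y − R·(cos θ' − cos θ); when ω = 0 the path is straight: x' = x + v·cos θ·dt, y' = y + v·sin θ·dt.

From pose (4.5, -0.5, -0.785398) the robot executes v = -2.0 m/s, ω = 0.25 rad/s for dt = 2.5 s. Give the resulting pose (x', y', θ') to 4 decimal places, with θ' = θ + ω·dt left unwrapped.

(0.1208, 1.7405, -0.1604)

θ' = -0.7854 + 0.25·2.5 = -0.1604
R = v/ω = -2.0/0.25 = -8.0000
x' = 4.5 + -8.0000·(sin -0.1604 − sin -0.7854) = 0.1208
y' = -0.5 − -8.0000·(cos -0.1604 − cos -0.7854) = 1.7405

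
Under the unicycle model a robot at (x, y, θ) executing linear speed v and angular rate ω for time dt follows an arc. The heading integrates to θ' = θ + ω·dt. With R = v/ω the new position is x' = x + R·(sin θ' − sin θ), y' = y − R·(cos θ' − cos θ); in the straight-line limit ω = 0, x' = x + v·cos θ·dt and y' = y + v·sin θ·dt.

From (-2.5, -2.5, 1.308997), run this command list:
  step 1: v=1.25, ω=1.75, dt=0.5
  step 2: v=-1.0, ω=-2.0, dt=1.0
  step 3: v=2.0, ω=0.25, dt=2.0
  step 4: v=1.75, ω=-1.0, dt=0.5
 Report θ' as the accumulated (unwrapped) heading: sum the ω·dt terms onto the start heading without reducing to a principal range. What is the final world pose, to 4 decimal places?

step 1: θ'=2.1840 (R=0.7143) → pose (-2.6058, -1.9041, 2.1840)
step 2: θ'=0.1840 (R=0.5000) → pose (-2.9232, -2.6834, 0.1840)
step 3: θ'=0.6840 (R=8.0000) → pose (0.6683, -1.0188, 0.6840)
step 4: θ'=0.1840 (R=-1.7500) → pose (1.4539, -0.6547, 0.1840)

(1.4539, -0.6547, 0.1840)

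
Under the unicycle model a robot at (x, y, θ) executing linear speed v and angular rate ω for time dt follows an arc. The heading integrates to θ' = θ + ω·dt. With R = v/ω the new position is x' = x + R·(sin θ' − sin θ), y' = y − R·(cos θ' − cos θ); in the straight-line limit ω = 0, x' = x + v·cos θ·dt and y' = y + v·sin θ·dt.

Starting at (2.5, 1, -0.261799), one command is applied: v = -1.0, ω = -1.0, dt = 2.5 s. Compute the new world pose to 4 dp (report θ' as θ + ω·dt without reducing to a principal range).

θ' = -0.2618 + -1.0·2.5 = -2.7618
R = v/ω = -1.0/-1.0 = 1.0000
x' = 2.5 + 1.0000·(sin -2.7618 − sin -0.2618) = 2.3881
y' = 1 − 1.0000·(cos -2.7618 − cos -0.2618) = 2.8947

(2.3881, 2.8947, -2.7618)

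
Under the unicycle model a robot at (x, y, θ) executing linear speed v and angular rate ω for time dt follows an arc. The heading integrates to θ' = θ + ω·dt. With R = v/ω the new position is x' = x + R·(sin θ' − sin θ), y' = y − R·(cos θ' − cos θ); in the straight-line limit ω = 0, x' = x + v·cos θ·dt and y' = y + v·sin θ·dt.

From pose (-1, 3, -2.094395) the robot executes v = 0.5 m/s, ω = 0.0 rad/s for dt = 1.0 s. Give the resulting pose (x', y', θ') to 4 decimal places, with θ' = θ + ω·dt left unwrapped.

(-1.2500, 2.5670, -2.0944)

θ' = -2.0944 + 0.0·1.0 = -2.0944
ω = 0 → straight: x' = -1 + 0.5·cos(-2.0944)·1.0 = -1.2500
y' = 3 + 0.5·sin(-2.0944)·1.0 = 2.5670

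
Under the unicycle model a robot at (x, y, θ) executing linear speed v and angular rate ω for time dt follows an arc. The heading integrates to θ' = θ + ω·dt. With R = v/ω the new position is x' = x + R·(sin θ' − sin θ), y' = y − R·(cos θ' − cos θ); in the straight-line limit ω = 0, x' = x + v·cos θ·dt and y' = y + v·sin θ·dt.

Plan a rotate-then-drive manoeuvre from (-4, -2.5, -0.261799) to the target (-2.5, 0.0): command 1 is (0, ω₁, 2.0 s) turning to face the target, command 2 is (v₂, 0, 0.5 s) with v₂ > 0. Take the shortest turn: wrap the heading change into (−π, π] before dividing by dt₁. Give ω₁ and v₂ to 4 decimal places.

heading to target = atan2(0−-2.5, -2.5−-4) = 1.0304
Δθ = wrap(1.0304 − -0.2618) = 1.2922; ω₁ = Δθ/dt₁ = 0.6461
distance = √((-2.5−-4)² + (0−-2.5)²) = 2.9155; v₂ = distance/dt₂ = 5.8310

ω₁ = 0.6461, v₂ = 5.8310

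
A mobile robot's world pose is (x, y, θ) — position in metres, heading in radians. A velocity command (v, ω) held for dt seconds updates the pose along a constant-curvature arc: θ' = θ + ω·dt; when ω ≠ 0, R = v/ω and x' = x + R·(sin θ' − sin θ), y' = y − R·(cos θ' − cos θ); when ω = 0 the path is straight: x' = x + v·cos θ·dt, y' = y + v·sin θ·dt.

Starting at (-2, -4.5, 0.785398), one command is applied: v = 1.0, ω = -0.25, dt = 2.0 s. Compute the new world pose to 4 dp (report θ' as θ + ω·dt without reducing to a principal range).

θ' = 0.7854 + -0.25·2.0 = 0.2854
R = v/ω = 1.0/-0.25 = -4.0000
x' = -2 + -4.0000·(sin 0.2854 − sin 0.7854) = -0.2977
y' = -4.5 − -4.0000·(cos 0.2854 − cos 0.7854) = -3.4902

(-0.2977, -3.4902, 0.2854)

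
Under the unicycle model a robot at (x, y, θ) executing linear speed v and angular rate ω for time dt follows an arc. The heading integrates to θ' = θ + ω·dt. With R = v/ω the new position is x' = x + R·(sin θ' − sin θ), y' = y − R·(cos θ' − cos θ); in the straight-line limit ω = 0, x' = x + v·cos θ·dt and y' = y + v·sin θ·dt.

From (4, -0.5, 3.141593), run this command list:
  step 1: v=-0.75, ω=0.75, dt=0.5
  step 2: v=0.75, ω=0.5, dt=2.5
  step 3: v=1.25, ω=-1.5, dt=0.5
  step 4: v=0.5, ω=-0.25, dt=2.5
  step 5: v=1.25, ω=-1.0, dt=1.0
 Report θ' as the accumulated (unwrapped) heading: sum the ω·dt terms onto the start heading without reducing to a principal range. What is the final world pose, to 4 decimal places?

step 1: θ'=3.5166 (R=-1.0000) → pose (4.3663, -0.4305, 3.5166)
step 2: θ'=4.7666 (R=1.5000) → pose (3.4179, -1.9075, 4.7666)
step 3: θ'=4.0166 (R=-0.8333) → pose (3.2254, -2.4868, 4.0166)
step 4: θ'=3.3916 (R=-2.0000) → pose (2.1851, -3.1427, 3.3916)
step 5: θ'=2.3916 (R=-1.2500) → pose (1.0238, -2.8461, 2.3916)

(1.0238, -2.8461, 2.3916)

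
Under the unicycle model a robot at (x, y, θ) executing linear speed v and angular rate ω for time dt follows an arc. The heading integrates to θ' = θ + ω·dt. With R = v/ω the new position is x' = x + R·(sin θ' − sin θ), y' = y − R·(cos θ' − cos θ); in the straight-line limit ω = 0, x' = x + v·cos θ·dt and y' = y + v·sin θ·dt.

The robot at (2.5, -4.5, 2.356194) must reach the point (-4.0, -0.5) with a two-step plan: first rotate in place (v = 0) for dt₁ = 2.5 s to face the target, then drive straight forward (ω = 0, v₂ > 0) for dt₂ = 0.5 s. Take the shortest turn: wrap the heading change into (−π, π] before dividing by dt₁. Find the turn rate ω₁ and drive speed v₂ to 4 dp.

ω₁ = 0.0935, v₂ = 15.2643

heading to target = atan2(-0.5−-4.5, -4−2.5) = 2.5899
Δθ = wrap(2.5899 − 2.3562) = 0.2337; ω₁ = Δθ/dt₁ = 0.0935
distance = √((-4−2.5)² + (-0.5−-4.5)²) = 7.6322; v₂ = distance/dt₂ = 15.2643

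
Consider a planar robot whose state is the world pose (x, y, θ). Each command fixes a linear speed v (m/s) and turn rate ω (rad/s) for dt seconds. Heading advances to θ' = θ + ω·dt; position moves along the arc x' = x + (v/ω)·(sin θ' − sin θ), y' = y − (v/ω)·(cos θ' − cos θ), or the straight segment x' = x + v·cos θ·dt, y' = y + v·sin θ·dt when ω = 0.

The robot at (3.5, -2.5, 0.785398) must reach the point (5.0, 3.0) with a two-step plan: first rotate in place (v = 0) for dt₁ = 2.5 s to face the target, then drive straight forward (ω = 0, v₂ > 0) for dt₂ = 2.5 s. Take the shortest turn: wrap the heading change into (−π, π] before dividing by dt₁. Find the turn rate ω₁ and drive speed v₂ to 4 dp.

ω₁ = 0.2077, v₂ = 2.2804

heading to target = atan2(3−-2.5, 5−3.5) = 1.3045
Δθ = wrap(1.3045 − 0.7854) = 0.5191; ω₁ = Δθ/dt₁ = 0.2077
distance = √((5−3.5)² + (3−-2.5)²) = 5.7009; v₂ = distance/dt₂ = 2.2804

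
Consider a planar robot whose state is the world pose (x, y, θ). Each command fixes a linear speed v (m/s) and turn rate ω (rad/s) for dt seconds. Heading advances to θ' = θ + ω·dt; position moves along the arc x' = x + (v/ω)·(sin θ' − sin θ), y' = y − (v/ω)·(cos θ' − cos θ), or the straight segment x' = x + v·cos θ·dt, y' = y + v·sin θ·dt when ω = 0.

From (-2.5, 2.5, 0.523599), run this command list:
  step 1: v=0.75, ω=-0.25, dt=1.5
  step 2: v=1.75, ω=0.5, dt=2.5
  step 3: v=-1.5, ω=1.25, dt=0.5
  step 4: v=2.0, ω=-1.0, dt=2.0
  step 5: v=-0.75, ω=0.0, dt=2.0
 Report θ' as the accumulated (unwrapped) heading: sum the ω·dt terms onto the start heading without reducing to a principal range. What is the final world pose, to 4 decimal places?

(1.8408, 7.8390, 0.0236)

step 1: θ'=0.1486 (R=-3.0000) → pose (-1.4442, 2.8689, 0.1486)
step 2: θ'=1.3986 (R=3.5000) → pose (1.4859, 5.7306, 1.3986)
step 3: θ'=2.0236 (R=-1.2000) → pose (1.5891, 5.0000, 2.0236)
step 4: θ'=0.0236 (R=-2.0000) → pose (3.3403, 7.8744, 0.0236)
step 5: θ'=0.0236 (straight) → pose (1.8408, 7.8390, 0.0236)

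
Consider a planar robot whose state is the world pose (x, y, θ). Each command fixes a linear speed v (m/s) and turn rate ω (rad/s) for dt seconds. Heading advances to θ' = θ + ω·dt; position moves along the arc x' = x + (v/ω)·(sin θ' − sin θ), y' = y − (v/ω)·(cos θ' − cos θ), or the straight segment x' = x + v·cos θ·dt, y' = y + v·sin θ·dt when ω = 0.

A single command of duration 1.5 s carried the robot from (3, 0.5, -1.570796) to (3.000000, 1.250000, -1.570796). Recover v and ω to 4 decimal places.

Δθ = -1.570796 − -1.570796 = 0.000000
ω = Δθ/dt = 0.000000/1.5 = 0.0000
ω = 0 → v = (Δx·cos θ + Δy·sin θ)/dt = -0.5000

v = -0.5000, ω = 0.0000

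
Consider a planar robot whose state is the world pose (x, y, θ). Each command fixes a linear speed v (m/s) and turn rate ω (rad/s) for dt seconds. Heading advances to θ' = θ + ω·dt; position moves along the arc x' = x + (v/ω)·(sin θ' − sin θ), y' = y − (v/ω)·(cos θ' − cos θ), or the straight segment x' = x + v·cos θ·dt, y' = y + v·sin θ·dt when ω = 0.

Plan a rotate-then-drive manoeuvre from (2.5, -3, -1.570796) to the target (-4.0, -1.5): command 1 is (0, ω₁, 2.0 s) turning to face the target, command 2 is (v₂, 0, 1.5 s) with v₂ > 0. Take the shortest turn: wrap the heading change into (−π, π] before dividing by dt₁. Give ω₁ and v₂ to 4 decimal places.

heading to target = atan2(-1.5−-3, -4−2.5) = 2.9148
Δθ = wrap(2.9148 − -1.5708) = -1.7976; ω₁ = Δθ/dt₁ = -0.8988
distance = √((-4−2.5)² + (-1.5−-3)²) = 6.6708; v₂ = distance/dt₂ = 4.4472

ω₁ = -0.8988, v₂ = 4.4472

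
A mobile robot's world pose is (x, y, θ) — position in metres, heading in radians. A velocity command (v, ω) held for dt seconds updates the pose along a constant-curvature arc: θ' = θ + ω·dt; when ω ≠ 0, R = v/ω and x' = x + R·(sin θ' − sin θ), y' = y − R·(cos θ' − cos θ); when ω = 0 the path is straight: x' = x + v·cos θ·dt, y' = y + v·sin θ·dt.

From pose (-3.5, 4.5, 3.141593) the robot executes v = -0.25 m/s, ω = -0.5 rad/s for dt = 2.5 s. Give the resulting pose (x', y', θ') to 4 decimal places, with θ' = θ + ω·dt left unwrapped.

θ' = 3.1416 + -0.5·2.5 = 1.8916
R = v/ω = -0.25/-0.5 = 0.5000
x' = -3.5 + 0.5000·(sin 1.8916 − sin 3.1416) = -3.0255
y' = 4.5 − 0.5000·(cos 1.8916 − cos 3.1416) = 4.1577

(-3.0255, 4.1577, 1.8916)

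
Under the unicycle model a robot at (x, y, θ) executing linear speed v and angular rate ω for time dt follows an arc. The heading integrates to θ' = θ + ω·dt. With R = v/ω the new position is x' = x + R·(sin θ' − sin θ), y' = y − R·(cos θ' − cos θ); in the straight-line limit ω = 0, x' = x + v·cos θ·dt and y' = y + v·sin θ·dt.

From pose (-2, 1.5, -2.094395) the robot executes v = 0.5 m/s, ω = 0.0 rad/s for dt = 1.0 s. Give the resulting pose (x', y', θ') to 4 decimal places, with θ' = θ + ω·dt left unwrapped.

(-2.2500, 1.0670, -2.0944)

θ' = -2.0944 + 0.0·1.0 = -2.0944
ω = 0 → straight: x' = -2 + 0.5·cos(-2.0944)·1.0 = -2.2500
y' = 1.5 + 0.5·sin(-2.0944)·1.0 = 1.0670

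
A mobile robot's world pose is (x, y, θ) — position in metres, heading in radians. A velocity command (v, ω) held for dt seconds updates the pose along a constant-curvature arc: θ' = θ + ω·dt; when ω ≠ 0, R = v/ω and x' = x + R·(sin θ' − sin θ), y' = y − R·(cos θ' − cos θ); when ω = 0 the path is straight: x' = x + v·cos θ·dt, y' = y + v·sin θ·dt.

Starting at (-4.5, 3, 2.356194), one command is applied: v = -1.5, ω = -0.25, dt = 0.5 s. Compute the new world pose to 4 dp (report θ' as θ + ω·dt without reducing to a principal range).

(-4.0042, 2.4379, 2.2312)

θ' = 2.3562 + -0.25·0.5 = 2.2312
R = v/ω = -1.5/-0.25 = 6.0000
x' = -4.5 + 6.0000·(sin 2.2312 − sin 2.3562) = -4.0042
y' = 3 − 6.0000·(cos 2.2312 − cos 2.3562) = 2.4379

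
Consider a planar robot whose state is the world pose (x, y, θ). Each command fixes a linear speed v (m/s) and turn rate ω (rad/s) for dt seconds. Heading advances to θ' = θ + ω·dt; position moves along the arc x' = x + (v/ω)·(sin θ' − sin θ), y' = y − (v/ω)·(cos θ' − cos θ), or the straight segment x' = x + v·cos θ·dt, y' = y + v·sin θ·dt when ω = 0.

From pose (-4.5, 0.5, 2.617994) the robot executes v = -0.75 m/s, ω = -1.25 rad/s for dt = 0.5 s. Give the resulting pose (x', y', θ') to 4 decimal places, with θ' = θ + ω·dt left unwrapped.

θ' = 2.6180 + -1.25·0.5 = 1.9930
R = v/ω = -0.75/-1.25 = 0.6000
x' = -4.5 + 0.6000·(sin 1.9930 − sin 2.6180) = -4.2527
y' = 0.5 − 0.6000·(cos 1.9930 − cos 2.6180) = 0.2262

(-4.2527, 0.2262, 1.9930)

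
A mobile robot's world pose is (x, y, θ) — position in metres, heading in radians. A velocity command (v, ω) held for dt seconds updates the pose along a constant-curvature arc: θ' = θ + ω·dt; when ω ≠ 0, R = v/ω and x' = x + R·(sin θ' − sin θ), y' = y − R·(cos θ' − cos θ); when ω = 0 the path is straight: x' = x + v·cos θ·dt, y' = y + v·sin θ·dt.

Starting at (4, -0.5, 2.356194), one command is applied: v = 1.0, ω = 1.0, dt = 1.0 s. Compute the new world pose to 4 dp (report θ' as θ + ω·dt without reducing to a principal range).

θ' = 2.3562 + 1.0·1.0 = 3.3562
R = v/ω = 1.0/1.0 = 1.0000
x' = 4 + 1.0000·(sin 3.3562 − sin 2.3562) = 3.0799
y' = -0.5 − 1.0000·(cos 3.3562 − cos 2.3562) = -0.2300

(3.0799, -0.2300, 3.3562)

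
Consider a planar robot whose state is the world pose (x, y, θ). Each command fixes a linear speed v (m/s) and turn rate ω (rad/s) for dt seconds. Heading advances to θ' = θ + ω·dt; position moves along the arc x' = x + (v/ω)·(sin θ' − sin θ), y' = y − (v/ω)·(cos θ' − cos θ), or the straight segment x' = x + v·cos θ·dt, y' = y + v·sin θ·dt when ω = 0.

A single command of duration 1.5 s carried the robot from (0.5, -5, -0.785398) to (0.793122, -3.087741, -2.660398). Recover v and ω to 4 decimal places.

Δθ = -2.660398 − -0.785398 = -1.875000
ω = Δθ/dt = -1.875000/1.5 = -1.2500
R = −Δy/(cos θ' − cos θ) = 1.2000
v = R·ω = 1.2000·-1.2500 = -1.5000

v = -1.5000, ω = -1.2500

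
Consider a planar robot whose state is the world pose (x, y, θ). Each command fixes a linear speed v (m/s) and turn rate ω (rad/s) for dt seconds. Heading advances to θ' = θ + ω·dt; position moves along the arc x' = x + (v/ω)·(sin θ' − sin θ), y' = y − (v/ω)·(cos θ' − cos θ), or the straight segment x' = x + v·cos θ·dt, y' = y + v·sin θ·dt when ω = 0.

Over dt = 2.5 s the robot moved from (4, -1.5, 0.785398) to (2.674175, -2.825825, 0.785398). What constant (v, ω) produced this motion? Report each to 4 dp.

v = -0.7500, ω = 0.0000

Δθ = 0.785398 − 0.785398 = 0.000000
ω = Δθ/dt = 0.000000/2.5 = 0.0000
ω = 0 → v = (Δx·cos θ + Δy·sin θ)/dt = -0.7500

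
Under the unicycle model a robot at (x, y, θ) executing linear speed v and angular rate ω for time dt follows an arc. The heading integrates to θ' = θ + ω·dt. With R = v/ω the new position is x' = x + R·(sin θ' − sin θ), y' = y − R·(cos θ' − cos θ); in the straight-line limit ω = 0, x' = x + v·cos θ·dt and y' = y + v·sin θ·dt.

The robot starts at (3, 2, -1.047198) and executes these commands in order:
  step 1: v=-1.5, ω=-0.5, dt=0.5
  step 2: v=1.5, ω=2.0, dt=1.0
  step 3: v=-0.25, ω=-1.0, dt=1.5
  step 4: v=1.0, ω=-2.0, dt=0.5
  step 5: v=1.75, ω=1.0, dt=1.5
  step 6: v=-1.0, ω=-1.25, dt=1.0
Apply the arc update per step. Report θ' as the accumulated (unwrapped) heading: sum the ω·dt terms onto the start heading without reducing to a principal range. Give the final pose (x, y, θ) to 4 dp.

(4.3330, 0.5542, -1.5472)

step 1: θ'=-1.2972 (R=3.0000) → pose (2.7097, 2.6894, -1.2972)
step 2: θ'=0.7028 (R=0.7500) → pose (3.9165, 2.3198, 0.7028)
step 3: θ'=-0.7972 (R=0.2500) → pose (3.5761, 2.3359, -0.7972)
step 4: θ'=-1.7972 (R=-0.5000) → pose (3.7056, 1.8743, -1.7972)
step 5: θ'=-0.2972 (R=1.7500) → pose (4.8985, -0.1918, -0.2972)
step 6: θ'=-1.5472 (R=0.8000) → pose (4.3330, 0.5542, -1.5472)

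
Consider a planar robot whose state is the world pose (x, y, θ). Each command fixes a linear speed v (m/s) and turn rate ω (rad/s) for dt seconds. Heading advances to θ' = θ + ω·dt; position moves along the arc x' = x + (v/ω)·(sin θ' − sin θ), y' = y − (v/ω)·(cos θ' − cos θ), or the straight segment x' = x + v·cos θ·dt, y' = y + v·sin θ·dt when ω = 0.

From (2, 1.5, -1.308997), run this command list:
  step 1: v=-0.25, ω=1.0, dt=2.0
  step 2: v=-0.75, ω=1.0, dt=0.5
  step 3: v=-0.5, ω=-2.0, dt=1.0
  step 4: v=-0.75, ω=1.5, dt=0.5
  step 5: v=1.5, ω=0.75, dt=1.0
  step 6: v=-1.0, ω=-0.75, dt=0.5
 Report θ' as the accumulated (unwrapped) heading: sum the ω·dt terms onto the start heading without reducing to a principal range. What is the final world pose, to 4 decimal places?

(1.5924, 1.6177, 0.3160)

step 1: θ'=0.6910 (R=-0.2500) → pose (1.5992, 1.6279, 0.6910)
step 2: θ'=1.1910 (R=-0.7500) → pose (1.3806, 1.3280, 1.1910)
step 3: θ'=-0.8090 (R=0.2500) → pose (0.9675, 1.2482, -0.8090)
step 4: θ'=-0.0590 (R=-0.5000) → pose (0.6352, 1.4022, -0.0590)
step 5: θ'=0.6910 (R=2.0000) → pose (2.0278, 1.8575, 0.6910)
step 6: θ'=0.3160 (R=1.3333) → pose (1.5924, 1.6177, 0.3160)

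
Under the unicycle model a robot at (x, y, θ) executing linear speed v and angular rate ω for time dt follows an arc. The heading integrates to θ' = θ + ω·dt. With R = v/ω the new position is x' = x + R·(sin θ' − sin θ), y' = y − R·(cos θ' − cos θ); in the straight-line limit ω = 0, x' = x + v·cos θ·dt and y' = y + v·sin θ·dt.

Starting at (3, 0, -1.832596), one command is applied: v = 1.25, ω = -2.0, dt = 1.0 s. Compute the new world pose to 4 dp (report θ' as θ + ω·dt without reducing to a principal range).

(1.9980, -0.3199, -3.8326)

θ' = -1.8326 + -2.0·1.0 = -3.8326
R = v/ω = 1.25/-2.0 = -0.6250
x' = 3 + -0.6250·(sin -3.8326 − sin -1.8326) = 1.9980
y' = 0 − -0.6250·(cos -3.8326 − cos -1.8326) = -0.3199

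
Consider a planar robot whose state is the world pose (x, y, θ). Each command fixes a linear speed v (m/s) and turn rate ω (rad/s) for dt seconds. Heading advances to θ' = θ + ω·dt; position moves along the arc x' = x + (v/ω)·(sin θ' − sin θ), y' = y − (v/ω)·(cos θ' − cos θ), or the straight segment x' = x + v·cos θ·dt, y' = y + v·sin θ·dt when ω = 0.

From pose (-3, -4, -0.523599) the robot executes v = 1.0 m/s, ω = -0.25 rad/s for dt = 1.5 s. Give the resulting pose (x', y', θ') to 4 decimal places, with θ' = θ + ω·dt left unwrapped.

θ' = -0.5236 + -0.25·1.5 = -0.8986
R = v/ω = 1.0/-0.25 = -4.0000
x' = -3 + -4.0000·(sin -0.8986 − sin -0.5236) = -1.8702
y' = -4 − -4.0000·(cos -0.8986 − cos -0.5236) = -4.9733

(-1.8702, -4.9733, -0.8986)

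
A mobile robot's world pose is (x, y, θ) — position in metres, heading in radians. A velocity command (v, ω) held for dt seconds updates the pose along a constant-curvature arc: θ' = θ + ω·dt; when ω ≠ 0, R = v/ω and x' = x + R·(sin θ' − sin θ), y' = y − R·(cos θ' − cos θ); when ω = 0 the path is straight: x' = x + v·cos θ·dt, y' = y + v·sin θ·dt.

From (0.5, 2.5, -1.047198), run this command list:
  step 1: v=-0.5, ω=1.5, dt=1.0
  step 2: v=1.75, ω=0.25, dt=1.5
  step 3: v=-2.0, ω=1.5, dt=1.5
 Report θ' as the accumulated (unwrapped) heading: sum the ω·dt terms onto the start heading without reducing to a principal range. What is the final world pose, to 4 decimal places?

step 1: θ'=0.4528 (R=-0.3333) → pose (0.0655, 2.6331, 0.4528)
step 2: θ'=0.8278 (R=7.0000) → pose (2.1582, 4.1922, 0.8278)
step 3: θ'=3.0778 (R=-1.3333) → pose (3.0551, 1.9596, 3.0778)

(3.0551, 1.9596, 3.0778)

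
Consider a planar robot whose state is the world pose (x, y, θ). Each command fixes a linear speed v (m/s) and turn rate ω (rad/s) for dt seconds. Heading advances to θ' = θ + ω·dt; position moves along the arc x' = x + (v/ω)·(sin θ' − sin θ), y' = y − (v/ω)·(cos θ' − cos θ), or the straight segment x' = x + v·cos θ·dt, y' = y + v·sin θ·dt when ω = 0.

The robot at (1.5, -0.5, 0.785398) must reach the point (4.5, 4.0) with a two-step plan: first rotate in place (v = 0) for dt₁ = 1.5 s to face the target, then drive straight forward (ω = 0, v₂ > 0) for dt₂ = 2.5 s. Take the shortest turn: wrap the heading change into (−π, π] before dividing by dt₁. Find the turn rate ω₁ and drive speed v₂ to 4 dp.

heading to target = atan2(4−-0.5, 4.5−1.5) = 0.9828
Δθ = wrap(0.9828 − 0.7854) = 0.1974; ω₁ = Δθ/dt₁ = 0.1316
distance = √((4.5−1.5)² + (4−-0.5)²) = 5.4083; v₂ = distance/dt₂ = 2.1633

ω₁ = 0.1316, v₂ = 2.1633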